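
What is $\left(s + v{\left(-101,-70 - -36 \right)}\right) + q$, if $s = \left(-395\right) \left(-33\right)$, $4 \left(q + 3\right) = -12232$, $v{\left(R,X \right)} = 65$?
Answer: $10039$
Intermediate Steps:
$q = -3061$ ($q = -3 + \frac{1}{4} \left(-12232\right) = -3 - 3058 = -3061$)
$s = 13035$
$\left(s + v{\left(-101,-70 - -36 \right)}\right) + q = \left(13035 + 65\right) - 3061 = 13100 - 3061 = 10039$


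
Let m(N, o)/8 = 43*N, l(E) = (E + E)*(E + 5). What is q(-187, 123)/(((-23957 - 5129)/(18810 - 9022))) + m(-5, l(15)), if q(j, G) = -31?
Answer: -24862246/14543 ≈ -1709.6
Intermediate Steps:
l(E) = 2*E*(5 + E) (l(E) = (2*E)*(5 + E) = 2*E*(5 + E))
m(N, o) = 344*N (m(N, o) = 8*(43*N) = 344*N)
q(-187, 123)/(((-23957 - 5129)/(18810 - 9022))) + m(-5, l(15)) = -31*(18810 - 9022)/(-23957 - 5129) + 344*(-5) = -31/((-29086/9788)) - 1720 = -31/((-29086*1/9788)) - 1720 = -31/(-14543/4894) - 1720 = -31*(-4894/14543) - 1720 = 151714/14543 - 1720 = -24862246/14543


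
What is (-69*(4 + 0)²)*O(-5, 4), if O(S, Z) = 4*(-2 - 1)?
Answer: 13248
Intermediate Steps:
O(S, Z) = -12 (O(S, Z) = 4*(-3) = -12)
(-69*(4 + 0)²)*O(-5, 4) = -69*(4 + 0)²*(-12) = -69*4²*(-12) = -69*16*(-12) = -1104*(-12) = 13248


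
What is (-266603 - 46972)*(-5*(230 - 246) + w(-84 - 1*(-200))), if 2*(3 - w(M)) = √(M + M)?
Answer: -26026725 + 313575*√58 ≈ -2.3639e+7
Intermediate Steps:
w(M) = 3 - √2*√M/2 (w(M) = 3 - √(M + M)/2 = 3 - √2*√M/2)
(-266603 - 46972)*(-5*(230 - 246) + w(-84 - 1*(-200))) = (-266603 - 46972)*(-5*(230 - 246) + (3 - √2*√(-84 - 1*(-200))/2)) = -313575*(-5*(-16) + (3 - √2*√(-84 + 200)/2)) = -313575*(80 + (3 - √2*√116/2)) = -313575*(80 + (3 - √2*2*√29/2)) = -313575*(80 + (3 - √58)) = -313575*(83 - √58) = -26026725 + 313575*√58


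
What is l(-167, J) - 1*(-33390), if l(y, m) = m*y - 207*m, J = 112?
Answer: -8498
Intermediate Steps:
l(y, m) = -207*m + m*y
l(-167, J) - 1*(-33390) = 112*(-207 - 167) - 1*(-33390) = 112*(-374) + 33390 = -41888 + 33390 = -8498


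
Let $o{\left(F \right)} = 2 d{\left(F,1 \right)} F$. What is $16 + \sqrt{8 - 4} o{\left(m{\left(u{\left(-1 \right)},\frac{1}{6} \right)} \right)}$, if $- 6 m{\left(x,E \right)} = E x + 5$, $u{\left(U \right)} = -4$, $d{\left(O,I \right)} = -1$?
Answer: $\frac{170}{9} \approx 18.889$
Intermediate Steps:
$m{\left(x,E \right)} = - \frac{5}{6} - \frac{E x}{6}$ ($m{\left(x,E \right)} = - \frac{E x + 5}{6} = - \frac{5 + E x}{6} = - \frac{5}{6} - \frac{E x}{6}$)
$o{\left(F \right)} = - 2 F$ ($o{\left(F \right)} = 2 \left(-1\right) F = - 2 F$)
$16 + \sqrt{8 - 4} o{\left(m{\left(u{\left(-1 \right)},\frac{1}{6} \right)} \right)} = 16 + \sqrt{8 - 4} \left(- 2 \left(- \frac{5}{6} - \frac{1}{6} \cdot \frac{1}{6} \left(-4\right)\right)\right) = 16 + \sqrt{4} \left(- 2 \left(- \frac{5}{6} - \frac{1}{36} \left(-4\right)\right)\right) = 16 + 2 \left(- 2 \left(- \frac{5}{6} + \frac{1}{9}\right)\right) = 16 + 2 \left(\left(-2\right) \left(- \frac{13}{18}\right)\right) = 16 + 2 \cdot \frac{13}{9} = 16 + \frac{26}{9} = \frac{170}{9}$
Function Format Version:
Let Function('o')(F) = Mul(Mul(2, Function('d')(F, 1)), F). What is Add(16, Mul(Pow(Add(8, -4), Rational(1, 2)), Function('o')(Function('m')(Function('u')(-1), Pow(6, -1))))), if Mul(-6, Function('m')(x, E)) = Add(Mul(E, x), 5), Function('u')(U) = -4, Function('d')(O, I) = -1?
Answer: Rational(170, 9) ≈ 18.889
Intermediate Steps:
Function('m')(x, E) = Add(Rational(-5, 6), Mul(Rational(-1, 6), E, x)) (Function('m')(x, E) = Mul(Rational(-1, 6), Add(Mul(E, x), 5)) = Mul(Rational(-1, 6), Add(5, Mul(E, x))) = Add(Rational(-5, 6), Mul(Rational(-1, 6), E, x)))
Function('o')(F) = Mul(-2, F) (Function('o')(F) = Mul(Mul(2, -1), F) = Mul(-2, F))
Add(16, Mul(Pow(Add(8, -4), Rational(1, 2)), Function('o')(Function('m')(Function('u')(-1), Pow(6, -1))))) = Add(16, Mul(Pow(Add(8, -4), Rational(1, 2)), Mul(-2, Add(Rational(-5, 6), Mul(Rational(-1, 6), Pow(6, -1), -4))))) = Add(16, Mul(Pow(4, Rational(1, 2)), Mul(-2, Add(Rational(-5, 6), Mul(Rational(-1, 6), Rational(1, 6), -4))))) = Add(16, Mul(2, Mul(-2, Add(Rational(-5, 6), Rational(1, 9))))) = Add(16, Mul(2, Mul(-2, Rational(-13, 18)))) = Add(16, Mul(2, Rational(13, 9))) = Add(16, Rational(26, 9)) = Rational(170, 9)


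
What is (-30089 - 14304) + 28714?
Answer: -15679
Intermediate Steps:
(-30089 - 14304) + 28714 = -44393 + 28714 = -15679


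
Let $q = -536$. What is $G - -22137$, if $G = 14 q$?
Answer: $14633$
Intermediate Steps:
$G = -7504$ ($G = 14 \left(-536\right) = -7504$)
$G - -22137 = -7504 - -22137 = -7504 + 22137 = 14633$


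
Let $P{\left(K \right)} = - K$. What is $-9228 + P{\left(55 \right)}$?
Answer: $-9283$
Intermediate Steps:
$-9228 + P{\left(55 \right)} = -9228 - 55 = -9283$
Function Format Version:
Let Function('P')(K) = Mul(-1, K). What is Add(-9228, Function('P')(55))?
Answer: -9283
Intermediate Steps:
Add(-9228, Function('P')(55)) = Add(-9228, Mul(-1, 55)) = Add(-9228, -55) = -9283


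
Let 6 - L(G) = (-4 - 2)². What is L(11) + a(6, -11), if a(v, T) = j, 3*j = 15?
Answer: -25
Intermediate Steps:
j = 5 (j = (⅓)*15 = 5)
a(v, T) = 5
L(G) = -30 (L(G) = 6 - (-4 - 2)² = 6 - 1*(-6)² = 6 - 1*36 = 6 - 36 = -30)
L(11) + a(6, -11) = -30 + 5 = -25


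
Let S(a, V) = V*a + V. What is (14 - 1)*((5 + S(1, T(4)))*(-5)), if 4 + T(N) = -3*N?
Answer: 1755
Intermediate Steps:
T(N) = -4 - 3*N
S(a, V) = V + V*a
(14 - 1)*((5 + S(1, T(4)))*(-5)) = (14 - 1)*((5 + (-4 - 3*4)*(1 + 1))*(-5)) = 13*((5 + (-4 - 12)*2)*(-5)) = 13*((5 - 16*2)*(-5)) = 13*((5 - 32)*(-5)) = 13*(-27*(-5)) = 13*135 = 1755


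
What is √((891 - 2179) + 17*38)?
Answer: I*√642 ≈ 25.338*I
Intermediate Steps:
√((891 - 2179) + 17*38) = √(-1288 + 646) = √(-642) = I*√642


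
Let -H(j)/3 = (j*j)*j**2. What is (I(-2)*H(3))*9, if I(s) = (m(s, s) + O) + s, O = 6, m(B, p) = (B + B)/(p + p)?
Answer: -10935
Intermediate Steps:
m(B, p) = B/p (m(B, p) = (2*B)/((2*p)) = (2*B)*(1/(2*p)) = B/p)
H(j) = -3*j**4 (H(j) = -3*j*j*j**2 = -3*j**2*j**2 = -3*j**4)
I(s) = 7 + s (I(s) = (s/s + 6) + s = (1 + 6) + s = 7 + s)
(I(-2)*H(3))*9 = ((7 - 2)*(-3*3**4))*9 = (5*(-3*81))*9 = (5*(-243))*9 = -1215*9 = -10935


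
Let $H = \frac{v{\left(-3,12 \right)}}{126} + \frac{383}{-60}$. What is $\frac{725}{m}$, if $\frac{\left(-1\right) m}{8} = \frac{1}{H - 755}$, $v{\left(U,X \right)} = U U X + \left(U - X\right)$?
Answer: $\frac{46323295}{672} \approx 68934.0$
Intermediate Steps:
$v{\left(U,X \right)} = U - X + X U^{2}$ ($v{\left(U,X \right)} = U^{2} X + \left(U - X\right) = X U^{2} + \left(U - X\right) = U - X + X U^{2}$)
$H = - \frac{2371}{420}$ ($H = \frac{-3 - 12 + 12 \left(-3\right)^{2}}{126} + \frac{383}{-60} = \left(-3 - 12 + 12 \cdot 9\right) \frac{1}{126} + 383 \left(- \frac{1}{60}\right) = \left(-3 - 12 + 108\right) \frac{1}{126} - \frac{383}{60} = 93 \cdot \frac{1}{126} - \frac{383}{60} = \frac{31}{42} - \frac{383}{60} = - \frac{2371}{420} \approx -5.6452$)
$m = \frac{3360}{319471}$ ($m = - \frac{8}{- \frac{2371}{420} - 755} = - \frac{8}{- \frac{319471}{420}} = \left(-8\right) \left(- \frac{420}{319471}\right) = \frac{3360}{319471} \approx 0.010517$)
$\frac{725}{m} = \frac{725}{\frac{3360}{319471}} = 725 \cdot \frac{319471}{3360} = \frac{46323295}{672}$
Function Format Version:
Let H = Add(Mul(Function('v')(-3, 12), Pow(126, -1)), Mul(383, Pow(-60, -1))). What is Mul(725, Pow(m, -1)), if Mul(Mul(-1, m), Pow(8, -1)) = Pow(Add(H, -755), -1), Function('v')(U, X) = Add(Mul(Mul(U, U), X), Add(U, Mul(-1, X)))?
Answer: Rational(46323295, 672) ≈ 68934.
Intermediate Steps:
Function('v')(U, X) = Add(U, Mul(-1, X), Mul(X, Pow(U, 2))) (Function('v')(U, X) = Add(Mul(Pow(U, 2), X), Add(U, Mul(-1, X))) = Add(Mul(X, Pow(U, 2)), Add(U, Mul(-1, X))) = Add(U, Mul(-1, X), Mul(X, Pow(U, 2))))
H = Rational(-2371, 420) (H = Add(Mul(Add(-3, Mul(-1, 12), Mul(12, Pow(-3, 2))), Pow(126, -1)), Mul(383, Pow(-60, -1))) = Add(Mul(Add(-3, -12, Mul(12, 9)), Rational(1, 126)), Mul(383, Rational(-1, 60))) = Add(Mul(Add(-3, -12, 108), Rational(1, 126)), Rational(-383, 60)) = Add(Mul(93, Rational(1, 126)), Rational(-383, 60)) = Add(Rational(31, 42), Rational(-383, 60)) = Rational(-2371, 420) ≈ -5.6452)
m = Rational(3360, 319471) (m = Mul(-8, Pow(Add(Rational(-2371, 420), -755), -1)) = Mul(-8, Pow(Rational(-319471, 420), -1)) = Mul(-8, Rational(-420, 319471)) = Rational(3360, 319471) ≈ 0.010517)
Mul(725, Pow(m, -1)) = Mul(725, Pow(Rational(3360, 319471), -1)) = Mul(725, Rational(319471, 3360)) = Rational(46323295, 672)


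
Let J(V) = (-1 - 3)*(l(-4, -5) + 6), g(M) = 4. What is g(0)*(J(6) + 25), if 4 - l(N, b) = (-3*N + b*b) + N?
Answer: 468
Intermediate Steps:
l(N, b) = 4 - b² + 2*N (l(N, b) = 4 - ((-3*N + b*b) + N) = 4 - ((-3*N + b²) + N) = 4 - ((b² - 3*N) + N) = 4 - (b² - 2*N) = 4 + (-b² + 2*N) = 4 - b² + 2*N)
J(V) = 92 (J(V) = (-1 - 3)*((4 - 1*(-5)² + 2*(-4)) + 6) = -4*((4 - 1*25 - 8) + 6) = -4*((4 - 25 - 8) + 6) = -4*(-29 + 6) = -4*(-23) = 92)
g(0)*(J(6) + 25) = 4*(92 + 25) = 4*117 = 468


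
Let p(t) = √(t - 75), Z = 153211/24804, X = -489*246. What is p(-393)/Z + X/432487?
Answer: -120294/432487 + 148824*I*√13/153211 ≈ -0.27814 + 3.5023*I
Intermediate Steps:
X = -120294
Z = 153211/24804 (Z = 153211*(1/24804) = 153211/24804 ≈ 6.1769)
p(t) = √(-75 + t)
p(-393)/Z + X/432487 = √(-75 - 393)/(153211/24804) - 120294/432487 = √(-468)*(24804/153211) - 120294*1/432487 = (6*I*√13)*(24804/153211) - 120294/432487 = 148824*I*√13/153211 - 120294/432487 = -120294/432487 + 148824*I*√13/153211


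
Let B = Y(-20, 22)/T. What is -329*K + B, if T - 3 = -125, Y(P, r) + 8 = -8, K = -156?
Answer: 3130772/61 ≈ 51324.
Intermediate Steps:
Y(P, r) = -16 (Y(P, r) = -8 - 8 = -16)
T = -122 (T = 3 - 125 = -122)
B = 8/61 (B = -16/(-122) = -16*(-1/122) = 8/61 ≈ 0.13115)
-329*K + B = -329*(-156) + 8/61 = 51324 + 8/61 = 3130772/61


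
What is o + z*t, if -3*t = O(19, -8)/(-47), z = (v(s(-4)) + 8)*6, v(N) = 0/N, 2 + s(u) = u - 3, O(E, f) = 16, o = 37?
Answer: 1995/47 ≈ 42.447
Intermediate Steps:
s(u) = -5 + u (s(u) = -2 + (u - 3) = -2 + (-3 + u) = -5 + u)
v(N) = 0
z = 48 (z = (0 + 8)*6 = 8*6 = 48)
t = 16/141 (t = -16/(3*(-47)) = -16*(-1)/(3*47) = -1/3*(-16/47) = 16/141 ≈ 0.11348)
o + z*t = 37 + 48*(16/141) = 37 + 256/47 = 1995/47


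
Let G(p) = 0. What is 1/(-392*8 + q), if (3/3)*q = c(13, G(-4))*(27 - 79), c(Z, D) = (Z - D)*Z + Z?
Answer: -1/12600 ≈ -7.9365e-5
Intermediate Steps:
c(Z, D) = Z + Z*(Z - D) (c(Z, D) = Z*(Z - D) + Z = Z + Z*(Z - D))
q = -9464 (q = (13*(1 + 13 - 1*0))*(27 - 79) = (13*(1 + 13 + 0))*(-52) = (13*14)*(-52) = 182*(-52) = -9464)
1/(-392*8 + q) = 1/(-392*8 - 9464) = 1/(-3136 - 9464) = 1/(-12600) = -1/12600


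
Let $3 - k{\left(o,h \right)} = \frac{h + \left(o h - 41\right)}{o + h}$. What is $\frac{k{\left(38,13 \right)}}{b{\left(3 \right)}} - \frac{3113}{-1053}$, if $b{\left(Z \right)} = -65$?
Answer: $\frac{273056}{89505} \approx 3.0507$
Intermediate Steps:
$k{\left(o,h \right)} = 3 - \frac{-41 + h + h o}{h + o}$ ($k{\left(o,h \right)} = 3 - \frac{h + \left(o h - 41\right)}{o + h} = 3 - \frac{h + \left(h o - 41\right)}{h + o} = 3 - \frac{h + \left(-41 + h o\right)}{h + o} = 3 - \frac{-41 + h + h o}{h + o}$)
$\frac{k{\left(38,13 \right)}}{b{\left(3 \right)}} - \frac{3113}{-1053} = \frac{\frac{1}{13 + 38} \left(41 + 2 \cdot 13 + 3 \cdot 38 - 13 \cdot 38\right)}{-65} - \frac{3113}{-1053} = \frac{41 + 26 + 114 - 494}{51} \left(- \frac{1}{65}\right) - - \frac{3113}{1053} = \frac{1}{51} \left(-313\right) \left(- \frac{1}{65}\right) + \frac{3113}{1053} = \left(- \frac{313}{51}\right) \left(- \frac{1}{65}\right) + \frac{3113}{1053} = \frac{313}{3315} + \frac{3113}{1053} = \frac{273056}{89505}$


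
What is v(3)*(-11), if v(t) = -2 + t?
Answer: -11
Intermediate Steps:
v(3)*(-11) = (-2 + 3)*(-11) = 1*(-11) = -11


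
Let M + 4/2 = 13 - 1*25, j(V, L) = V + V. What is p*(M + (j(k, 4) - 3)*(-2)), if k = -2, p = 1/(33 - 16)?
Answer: 0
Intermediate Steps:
p = 1/17 ≈ 0.058824
j(V, L) = 2*V
M = -14 (M = -2 + (13 - 1*25) = -2 + (13 - 25) = -2 - 12 = -14)
p*(M + (j(k, 4) - 3)*(-2)) = (-14 + (2*(-2) - 3)*(-2))/17 = (-14 + (-4 - 3)*(-2))/17 = (-14 - 7*(-2))/17 = (-14 + 14)/17 = (1/17)*0 = 0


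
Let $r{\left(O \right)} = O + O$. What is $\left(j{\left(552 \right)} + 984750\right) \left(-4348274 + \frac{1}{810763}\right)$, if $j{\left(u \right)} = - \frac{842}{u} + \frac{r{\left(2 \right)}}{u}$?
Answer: $- \frac{958175861210079238441}{223770588} \approx -4.282 \cdot 10^{12}$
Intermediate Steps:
$r{\left(O \right)} = 2 O$
$j{\left(u \right)} = - \frac{838}{u}$ ($j{\left(u \right)} = - \frac{842}{u} + \frac{2 \cdot 2}{u} = - \frac{842}{u} + \frac{4}{u} = - \frac{838}{u}$)
$\left(j{\left(552 \right)} + 984750\right) \left(-4348274 + \frac{1}{810763}\right) = \left(- \frac{838}{552} + 984750\right) \left(-4348274 + \frac{1}{810763}\right) = \left(\left(-838\right) \frac{1}{552} + 984750\right) \left(-4348274 + \frac{1}{810763}\right) = \left(- \frac{419}{276} + 984750\right) \left(- \frac{3525419673061}{810763}\right) = \frac{271790581}{276} \left(- \frac{3525419673061}{810763}\right) = - \frac{958175861210079238441}{223770588}$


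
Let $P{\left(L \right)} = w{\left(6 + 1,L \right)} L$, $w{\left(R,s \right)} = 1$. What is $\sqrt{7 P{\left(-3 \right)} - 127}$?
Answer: $2 i \sqrt{37} \approx 12.166 i$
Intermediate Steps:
$P{\left(L \right)} = L$ ($P{\left(L \right)} = 1 L = L$)
$\sqrt{7 P{\left(-3 \right)} - 127} = \sqrt{7 \left(-3\right) - 127} = \sqrt{-21 - 127} = \sqrt{-148} = 2 i \sqrt{37}$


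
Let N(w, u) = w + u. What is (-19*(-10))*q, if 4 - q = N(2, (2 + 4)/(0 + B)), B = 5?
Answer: 152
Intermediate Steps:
N(w, u) = u + w
q = ⅘ (q = 4 - ((2 + 4)/(0 + 5) + 2) = 4 - (6/5 + 2) = 4 - 1*16/5 = 4 - 16/5 = ⅘ ≈ 0.80000)
(-19*(-10))*q = -19*(-10)*(⅘) = 190*(⅘) = 152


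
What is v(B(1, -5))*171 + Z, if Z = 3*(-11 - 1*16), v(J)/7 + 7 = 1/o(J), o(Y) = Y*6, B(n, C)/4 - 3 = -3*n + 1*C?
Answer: -338799/40 ≈ -8470.0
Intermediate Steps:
B(n, C) = 12 - 12*n + 4*C (B(n, C) = 12 + 4*(-3*n + 1*C) = 12 + 4*(-3*n + C) = 12 + 4*(C - 3*n) = 12 + (-12*n + 4*C) = 12 - 12*n + 4*C)
o(Y) = 6*Y
v(J) = -49 + 7/(6*J) (v(J) = -49 + 7/((6*J)) = -49 + 7*(1/(6*J)) = -49 + 7/(6*J))
Z = -81 (Z = 3*(-11 - 16) = 3*(-27) = -81)
v(B(1, -5))*171 + Z = (-49 + 7/(6*(12 - 12*1 + 4*(-5))))*171 - 81 = (-49 + 7/(6*(12 - 12 - 20)))*171 - 81 = (-49 + (7/6)/(-20))*171 - 81 = (-49 + (7/6)*(-1/20))*171 - 81 = (-49 - 7/120)*171 - 81 = -5887/120*171 - 81 = -335559/40 - 81 = -338799/40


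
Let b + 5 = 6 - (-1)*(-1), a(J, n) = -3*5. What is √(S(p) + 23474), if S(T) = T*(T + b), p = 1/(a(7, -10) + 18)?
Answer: √211267/3 ≈ 153.21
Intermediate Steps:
a(J, n) = -15
b = 0 (b = -5 + (6 - (-1)*(-1)) = -5 + (6 - 1*1) = -5 + (6 - 1) = -5 + 5 = 0)
p = ⅓ (p = 1/(-15 + 18) = 1/3 = ⅓ ≈ 0.33333)
S(T) = T² (S(T) = T*(T + 0) = T*T = T²)
√(S(p) + 23474) = √((⅓)² + 23474) = √(⅑ + 23474) = √(211267/9) = √211267/3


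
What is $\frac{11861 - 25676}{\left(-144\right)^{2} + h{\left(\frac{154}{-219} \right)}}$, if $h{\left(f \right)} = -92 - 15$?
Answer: $- \frac{13815}{20629} \approx -0.66969$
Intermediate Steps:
$h{\left(f \right)} = -107$ ($h{\left(f \right)} = -92 - 15 = -107$)
$\frac{11861 - 25676}{\left(-144\right)^{2} + h{\left(\frac{154}{-219} \right)}} = \frac{11861 - 25676}{\left(-144\right)^{2} - 107} = - \frac{13815}{20736 - 107} = - \frac{13815}{20629}$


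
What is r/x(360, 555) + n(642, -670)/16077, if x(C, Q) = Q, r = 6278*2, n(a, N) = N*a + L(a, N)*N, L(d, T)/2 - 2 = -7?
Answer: -3682932/991415 ≈ -3.7148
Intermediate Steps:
L(d, T) = -10 (L(d, T) = 4 + 2*(-7) = 4 - 14 = -10)
n(a, N) = -10*N + N*a (n(a, N) = N*a - 10*N = -10*N + N*a)
r = 12556
r/x(360, 555) + n(642, -670)/16077 = 12556/555 - 670*(-10 + 642)/16077 = 12556*(1/555) - 670*632*(1/16077) = 12556/555 - 423440*1/16077 = 12556/555 - 423440/16077 = -3682932/991415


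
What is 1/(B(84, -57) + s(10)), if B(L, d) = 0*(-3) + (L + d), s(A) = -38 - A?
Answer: -1/21 ≈ -0.047619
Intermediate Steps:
B(L, d) = L + d (B(L, d) = 0 + (L + d) = L + d)
1/(B(84, -57) + s(10)) = 1/((84 - 57) + (-38 - 1*10)) = 1/(27 + (-38 - 10)) = 1/(27 - 48) = 1/(-21) = -1/21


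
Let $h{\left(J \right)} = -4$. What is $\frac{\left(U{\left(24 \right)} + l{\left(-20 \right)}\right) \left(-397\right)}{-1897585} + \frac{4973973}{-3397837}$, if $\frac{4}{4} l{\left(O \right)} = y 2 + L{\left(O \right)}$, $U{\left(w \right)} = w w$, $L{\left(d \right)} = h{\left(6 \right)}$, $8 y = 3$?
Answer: $- \frac{34663721727721}{25790738094580} \approx -1.344$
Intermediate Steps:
$y = \frac{3}{8}$ ($y = \frac{1}{8} \cdot 3 = \frac{3}{8} \approx 0.375$)
$L{\left(d \right)} = -4$
$U{\left(w \right)} = w^{2}$
$l{\left(O \right)} = - \frac{13}{4}$ ($l{\left(O \right)} = \frac{3}{8} \cdot 2 - 4 = \frac{3}{4} - 4 = - \frac{13}{4}$)
$\frac{\left(U{\left(24 \right)} + l{\left(-20 \right)}\right) \left(-397\right)}{-1897585} + \frac{4973973}{-3397837} = \frac{\left(24^{2} - \frac{13}{4}\right) \left(-397\right)}{-1897585} + \frac{4973973}{-3397837} = \left(576 - \frac{13}{4}\right) \left(-397\right) \left(- \frac{1}{1897585}\right) + 4973973 \left(- \frac{1}{3397837}\right) = \frac{2291}{4} \left(-397\right) \left(- \frac{1}{1897585}\right) - \frac{4973973}{3397837} = \left(- \frac{909527}{4}\right) \left(- \frac{1}{1897585}\right) - \frac{4973973}{3397837} = \frac{909527}{7590340} - \frac{4973973}{3397837} = - \frac{34663721727721}{25790738094580}$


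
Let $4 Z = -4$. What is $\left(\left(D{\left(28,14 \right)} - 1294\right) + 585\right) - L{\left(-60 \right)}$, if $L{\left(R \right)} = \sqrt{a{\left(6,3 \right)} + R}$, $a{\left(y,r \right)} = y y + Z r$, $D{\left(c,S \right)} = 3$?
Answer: $-706 - 3 i \sqrt{3} \approx -706.0 - 5.1962 i$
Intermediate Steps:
$Z = -1$ ($Z = \frac{1}{4} \left(-4\right) = -1$)
$a{\left(y,r \right)} = y^{2} - r$ ($a{\left(y,r \right)} = y y - r = y^{2} - r$)
$L{\left(R \right)} = \sqrt{33 + R}$ ($L{\left(R \right)} = \sqrt{\left(6^{2} - 3\right) + R} = \sqrt{\left(36 - 3\right) + R} = \sqrt{33 + R}$)
$\left(\left(D{\left(28,14 \right)} - 1294\right) + 585\right) - L{\left(-60 \right)} = \left(\left(3 - 1294\right) + 585\right) - \sqrt{33 - 60} = \left(-1291 + 585\right) - \sqrt{-27} = -706 - 3 i \sqrt{3}$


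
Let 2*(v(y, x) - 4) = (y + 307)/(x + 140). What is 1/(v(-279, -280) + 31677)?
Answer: 10/316809 ≈ 3.1565e-5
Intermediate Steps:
v(y, x) = 4 + (307 + y)/(2*(140 + x)) (v(y, x) = 4 + ((y + 307)/(x + 140))/2 = 4 + ((307 + y)/(140 + x))/2 = 4 + (307 + y)/(2*(140 + x)))
1/(v(-279, -280) + 31677) = 1/((1427 - 279 + 8*(-280))/(2*(140 - 280)) + 31677) = 1/((½)*(1427 - 279 - 2240)/(-140) + 31677) = 1/((½)*(-1/140)*(-1092) + 31677) = 1/(39/10 + 31677) = 1/(316809/10) = 10/316809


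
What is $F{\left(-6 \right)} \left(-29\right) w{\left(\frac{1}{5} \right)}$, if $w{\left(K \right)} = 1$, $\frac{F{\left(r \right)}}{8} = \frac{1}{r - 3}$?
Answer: $\frac{232}{9} \approx 25.778$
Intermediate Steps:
$F{\left(r \right)} = \frac{8}{-3 + r}$ ($F{\left(r \right)} = \frac{8}{r - 3} = \frac{8}{-3 + r}$)
$F{\left(-6 \right)} \left(-29\right) w{\left(\frac{1}{5} \right)} = \frac{8}{-3 - 6} \left(-29\right) 1 = \frac{8}{-9} \left(-29\right) 1 = 8 \left(- \frac{1}{9}\right) \left(-29\right) 1 = \left(- \frac{8}{9}\right) \left(-29\right) 1 = \frac{232}{9} \cdot 1 = \frac{232}{9}$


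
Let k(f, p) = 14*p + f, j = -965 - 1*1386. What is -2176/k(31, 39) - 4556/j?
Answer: -2486964/1356527 ≈ -1.8333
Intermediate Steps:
j = -2351 (j = -965 - 1386 = -2351)
k(f, p) = f + 14*p
-2176/k(31, 39) - 4556/j = -2176/(31 + 14*39) - 4556/(-2351) = -2176/(31 + 546) - 4556*(-1/2351) = -2176/577 + 4556/2351 = -2486964/1356527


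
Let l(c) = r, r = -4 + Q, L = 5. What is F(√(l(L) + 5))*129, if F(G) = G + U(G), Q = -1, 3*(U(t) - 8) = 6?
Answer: 1290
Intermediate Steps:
U(t) = 10 (U(t) = 8 + (⅓)*6 = 8 + 2 = 10)
r = -5 (r = -4 - 1 = -5)
l(c) = -5
F(G) = 10 + G (F(G) = G + 10 = 10 + G)
F(√(l(L) + 5))*129 = (10 + √(-5 + 5))*129 = (10 + √0)*129 = (10 + 0)*129 = 10*129 = 1290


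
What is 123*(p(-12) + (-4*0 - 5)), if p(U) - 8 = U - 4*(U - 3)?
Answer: 6273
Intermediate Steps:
p(U) = 20 - 3*U (p(U) = 8 + (U - 4*(U - 3)) = 8 + (U - 4*(-3 + U)) = 8 + (U + (12 - 4*U)) = 8 + (12 - 3*U) = 20 - 3*U)
123*(p(-12) + (-4*0 - 5)) = 123*((20 - 3*(-12)) + (-4*0 - 5)) = 123*((20 + 36) + (0 - 5)) = 123*(56 - 5) = 123*51 = 6273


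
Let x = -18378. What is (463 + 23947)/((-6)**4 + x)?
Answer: -12205/8541 ≈ -1.4290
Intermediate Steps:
(463 + 23947)/((-6)**4 + x) = (463 + 23947)/((-6)**4 - 18378) = 24410/(1296 - 18378) = 24410/(-17082) = 24410*(-1/17082) = -12205/8541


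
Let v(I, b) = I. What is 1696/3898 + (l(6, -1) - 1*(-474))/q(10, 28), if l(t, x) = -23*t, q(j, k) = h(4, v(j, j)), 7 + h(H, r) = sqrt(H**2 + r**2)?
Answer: 4640864/130583 + 672*sqrt(29)/67 ≈ 89.552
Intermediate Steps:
h(H, r) = -7 + sqrt(H**2 + r**2)
q(j, k) = -7 + sqrt(16 + j**2) (q(j, k) = -7 + sqrt(4**2 + j**2) = -7 + sqrt(16 + j**2))
1696/3898 + (l(6, -1) - 1*(-474))/q(10, 28) = 1696/3898 + (-23*6 - 1*(-474))/(-7 + sqrt(16 + 10**2)) = 1696*(1/3898) + (-138 + 474)/(-7 + sqrt(16 + 100)) = 848/1949 + 336/(-7 + sqrt(116)) = 848/1949 + 336/(-7 + 2*sqrt(29))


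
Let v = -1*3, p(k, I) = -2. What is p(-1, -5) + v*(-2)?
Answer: 4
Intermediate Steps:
v = -3
p(-1, -5) + v*(-2) = -2 - 3*(-2) = -2 + 6 = 4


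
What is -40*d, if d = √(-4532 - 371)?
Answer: -40*I*√4903 ≈ -2800.9*I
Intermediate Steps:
d = I*√4903 (d = √(-4903) = I*√4903 ≈ 70.021*I)
-40*d = -40*I*√4903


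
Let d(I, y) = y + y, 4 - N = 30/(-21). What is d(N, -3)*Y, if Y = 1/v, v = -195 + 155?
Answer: 3/20 ≈ 0.15000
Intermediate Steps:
N = 38/7 (N = 4 - 30/(-21) = 4 - 30*(-1)/21 = 4 - 1*(-10/7) = 4 + 10/7 = 38/7 ≈ 5.4286)
v = -40
d(I, y) = 2*y
Y = -1/40 (Y = 1/(-40) = -1/40 ≈ -0.025000)
d(N, -3)*Y = (2*(-3))*(-1/40) = -6*(-1/40) = 3/20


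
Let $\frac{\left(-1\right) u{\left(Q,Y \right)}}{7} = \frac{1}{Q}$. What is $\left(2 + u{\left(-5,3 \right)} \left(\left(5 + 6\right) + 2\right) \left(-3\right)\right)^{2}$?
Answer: $\frac{69169}{25} \approx 2766.8$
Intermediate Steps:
$u{\left(Q,Y \right)} = - \frac{7}{Q}$
$\left(2 + u{\left(-5,3 \right)} \left(\left(5 + 6\right) + 2\right) \left(-3\right)\right)^{2} = \left(2 + - \frac{7}{-5} \left(\left(5 + 6\right) + 2\right) \left(-3\right)\right)^{2} = \left(2 + \left(-7\right) \left(- \frac{1}{5}\right) \left(11 + 2\right) \left(-3\right)\right)^{2} = \left(2 + \frac{7 \cdot 13 \left(-3\right)}{5}\right)^{2} = \left(2 + \frac{7}{5} \left(-39\right)\right)^{2} = \left(2 - \frac{273}{5}\right)^{2} = \left(- \frac{263}{5}\right)^{2} = \frac{69169}{25}$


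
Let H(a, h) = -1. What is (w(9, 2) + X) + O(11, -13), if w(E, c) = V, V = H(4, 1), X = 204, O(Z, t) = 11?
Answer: 214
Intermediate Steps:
V = -1
w(E, c) = -1
(w(9, 2) + X) + O(11, -13) = (-1 + 204) + 11 = 203 + 11 = 214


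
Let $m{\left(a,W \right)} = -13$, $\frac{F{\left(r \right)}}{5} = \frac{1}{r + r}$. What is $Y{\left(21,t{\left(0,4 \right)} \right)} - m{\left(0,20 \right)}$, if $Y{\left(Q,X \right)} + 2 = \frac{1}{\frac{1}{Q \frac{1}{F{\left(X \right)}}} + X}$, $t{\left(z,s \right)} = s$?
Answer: $\frac{7615}{677} \approx 11.248$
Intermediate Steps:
$F{\left(r \right)} = \frac{5}{2 r}$ ($F{\left(r \right)} = \frac{5}{r + r} = \frac{5}{2 r}$)
$Y{\left(Q,X \right)} = -2 + \frac{1}{X + \frac{5}{2 Q X}}$ ($Y{\left(Q,X \right)} = -2 + \frac{1}{\frac{1}{Q \frac{1}{\frac{5}{2} \frac{1}{X}}} + X} = -2 + \frac{1}{\frac{1}{Q \frac{2 X}{5}} + X} = -2 + \frac{1}{\frac{1}{\frac{2}{5} Q X} + X} = -2 + \frac{1}{\frac{5}{2 Q X} + X} = -2 + \frac{1}{X + \frac{5}{2 Q X}}$)
$Y{\left(21,t{\left(0,4 \right)} \right)} - m{\left(0,20 \right)} = \frac{2 \left(-5 - 21 \cdot 4 \left(-1 + 2 \cdot 4\right)\right)}{5 + 2 \cdot 21 \cdot 4^{2}} - -13 = \frac{2 \left(-5 - 21 \cdot 4 \left(-1 + 8\right)\right)}{5 + 2 \cdot 21 \cdot 16} + 13 = \frac{2 \left(-5 - 21 \cdot 4 \cdot 7\right)}{5 + 672} + 13 = \frac{2 \left(-5 - 588\right)}{677} + 13 = 2 \cdot \frac{1}{677} \left(-593\right) + 13 = - \frac{1186}{677} + 13 = \frac{7615}{677}$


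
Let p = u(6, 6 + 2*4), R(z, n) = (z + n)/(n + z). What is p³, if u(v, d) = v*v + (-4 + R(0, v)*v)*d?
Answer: 262144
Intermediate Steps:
R(z, n) = 1 (R(z, n) = (n + z)/(n + z) = 1)
u(v, d) = v² + d*(-4 + v) (u(v, d) = v*v + (-4 + 1*v)*d = v² + (-4 + v)*d = v² + d*(-4 + v))
p = 64 (p = 6² - 4*(6 + 2*4) + (6 + 2*4)*6 = 36 - 4*(6 + 8) + (6 + 8)*6 = 36 - 4*14 + 14*6 = 36 - 56 + 84 = 64)
p³ = 64³ = 262144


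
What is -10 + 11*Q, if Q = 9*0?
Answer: -10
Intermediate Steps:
Q = 0
-10 + 11*Q = -10 + 11*0 = -10 + 0 = -10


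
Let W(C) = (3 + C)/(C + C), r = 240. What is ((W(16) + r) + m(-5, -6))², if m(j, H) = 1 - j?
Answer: 62267881/1024 ≈ 60809.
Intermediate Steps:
W(C) = (3 + C)/(2*C) (W(C) = (3 + C)/((2*C)) = (3 + C)*(1/(2*C)) = (3 + C)/(2*C))
((W(16) + r) + m(-5, -6))² = (((½)*(3 + 16)/16 + 240) + (1 - 1*(-5)))² = (((½)*(1/16)*19 + 240) + (1 + 5))² = ((19/32 + 240) + 6)² = (7699/32 + 6)² = (7891/32)² = 62267881/1024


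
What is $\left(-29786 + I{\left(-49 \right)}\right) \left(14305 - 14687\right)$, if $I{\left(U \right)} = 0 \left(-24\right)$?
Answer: $11378252$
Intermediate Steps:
$I{\left(U \right)} = 0$
$\left(-29786 + I{\left(-49 \right)}\right) \left(14305 - 14687\right) = \left(-29786 + 0\right) \left(14305 - 14687\right) = \left(-29786\right) \left(-382\right) = 11378252$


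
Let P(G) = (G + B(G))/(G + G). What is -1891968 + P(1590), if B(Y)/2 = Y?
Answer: -3783933/2 ≈ -1.8920e+6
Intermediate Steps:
B(Y) = 2*Y
P(G) = 3/2 (P(G) = (G + 2*G)/(G + G) = (3*G)/((2*G)) = (3*G)*(1/(2*G)) = 3/2)
-1891968 + P(1590) = -1891968 + 3/2 = -3783933/2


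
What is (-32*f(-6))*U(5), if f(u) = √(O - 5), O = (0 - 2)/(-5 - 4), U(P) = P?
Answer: -160*I*√43/3 ≈ -349.73*I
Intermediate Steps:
O = 2/9 (O = -2/(-9) = -2*(-⅑) = 2/9 ≈ 0.22222)
f(u) = I*√43/3 (f(u) = √(2/9 - 5) = √(-43/9) = I*√43/3)
(-32*f(-6))*U(5) = -32*I*√43/3*5 = -160*I*√43/3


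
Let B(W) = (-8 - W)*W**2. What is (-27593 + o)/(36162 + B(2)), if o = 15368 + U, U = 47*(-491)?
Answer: -17651/18061 ≈ -0.97730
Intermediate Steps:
U = -23077
B(W) = W**2*(-8 - W)
o = -7709 (o = 15368 - 23077 = -7709)
(-27593 + o)/(36162 + B(2)) = (-27593 - 7709)/(36162 + 2**2*(-8 - 1*2)) = -35302/(36162 + 4*(-8 - 2)) = -35302/(36162 + 4*(-10)) = -35302/(36162 - 40) = -35302/36122 = -35302*1/36122 = -17651/18061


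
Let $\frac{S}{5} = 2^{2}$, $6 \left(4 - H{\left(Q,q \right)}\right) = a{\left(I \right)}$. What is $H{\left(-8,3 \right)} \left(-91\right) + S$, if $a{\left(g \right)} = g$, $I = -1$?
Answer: $- \frac{2155}{6} \approx -359.17$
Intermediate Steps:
$H{\left(Q,q \right)} = \frac{25}{6}$ ($H{\left(Q,q \right)} = 4 - - \frac{1}{6} = 4 + \frac{1}{6} = \frac{25}{6}$)
$S = 20$ ($S = 5 \cdot 2^{2} = 5 \cdot 4 = 20$)
$H{\left(-8,3 \right)} \left(-91\right) + S = \frac{25}{6} \left(-91\right) + 20 = - \frac{2275}{6} + 20 = - \frac{2155}{6}$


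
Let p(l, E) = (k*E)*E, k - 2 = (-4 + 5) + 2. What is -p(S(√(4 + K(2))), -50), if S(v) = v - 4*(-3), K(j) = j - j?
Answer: -12500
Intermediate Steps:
k = 5 (k = 2 + ((-4 + 5) + 2) = 2 + (1 + 2) = 2 + 3 = 5)
K(j) = 0
S(v) = 12 + v (S(v) = v + 12 = 12 + v)
p(l, E) = 5*E² (p(l, E) = (5*E)*E = 5*E²)
-p(S(√(4 + K(2))), -50) = -5*(-50)² = -5*2500 = -1*12500 = -12500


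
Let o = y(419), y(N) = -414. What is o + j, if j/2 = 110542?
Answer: 220670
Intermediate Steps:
j = 221084 (j = 2*110542 = 221084)
o = -414
o + j = -414 + 221084 = 220670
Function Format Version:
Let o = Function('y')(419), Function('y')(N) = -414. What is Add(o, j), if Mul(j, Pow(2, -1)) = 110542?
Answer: 220670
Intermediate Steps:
j = 221084 (j = Mul(2, 110542) = 221084)
o = -414
Add(o, j) = Add(-414, 221084) = 220670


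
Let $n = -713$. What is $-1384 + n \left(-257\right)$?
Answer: $181857$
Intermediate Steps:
$-1384 + n \left(-257\right) = -1384 - -183241 = -1384 + 183241 = 181857$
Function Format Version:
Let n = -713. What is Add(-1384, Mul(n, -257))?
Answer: 181857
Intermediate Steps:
Add(-1384, Mul(n, -257)) = Add(-1384, Mul(-713, -257)) = Add(-1384, 183241) = 181857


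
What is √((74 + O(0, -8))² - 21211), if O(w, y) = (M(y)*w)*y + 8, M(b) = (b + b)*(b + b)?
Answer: I*√14487 ≈ 120.36*I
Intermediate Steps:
M(b) = 4*b² (M(b) = (2*b)*(2*b) = 4*b²)
O(w, y) = 8 + 4*w*y³ (O(w, y) = ((4*y²)*w)*y + 8 = (4*w*y²)*y + 8 = 4*w*y³ + 8 = 8 + 4*w*y³)
√((74 + O(0, -8))² - 21211) = √((74 + (8 + 4*0*(-8)³))² - 21211) = √((74 + (8 + 4*0*(-512)))² - 21211) = √((74 + (8 + 0))² - 21211) = √((74 + 8)² - 21211) = √(82² - 21211) = √(6724 - 21211) = √(-14487) = I*√14487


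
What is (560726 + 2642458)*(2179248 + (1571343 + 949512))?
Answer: 15055294727952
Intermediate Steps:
(560726 + 2642458)*(2179248 + (1571343 + 949512)) = 3203184*(2179248 + 2520855) = 3203184*4700103 = 15055294727952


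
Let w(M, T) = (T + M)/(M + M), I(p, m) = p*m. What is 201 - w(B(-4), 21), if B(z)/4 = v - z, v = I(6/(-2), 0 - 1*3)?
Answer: 20831/104 ≈ 200.30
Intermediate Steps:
I(p, m) = m*p
v = 9 (v = (0 - 1*3)*(6/(-2)) = (0 - 3)*(6*(-½)) = -3*(-3) = 9)
B(z) = 36 - 4*z (B(z) = 4*(9 - z) = 36 - 4*z)
w(M, T) = (M + T)/(2*M) (w(M, T) = (M + T)/((2*M)) = (M + T)*(1/(2*M)) = (M + T)/(2*M))
201 - w(B(-4), 21) = 201 - ((36 - 4*(-4)) + 21)/(2*(36 - 4*(-4))) = 201 - ((36 + 16) + 21)/(2*(36 + 16)) = 201 - (52 + 21)/(2*52) = 201 - 73/(2*52) = 201 - 1*73/104 = 201 - 73/104 = 20831/104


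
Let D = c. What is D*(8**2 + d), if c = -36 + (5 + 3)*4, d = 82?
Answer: -584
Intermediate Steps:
c = -4 (c = -36 + 8*4 = -36 + 32 = -4)
D = -4
D*(8**2 + d) = -4*(8**2 + 82) = -4*(64 + 82) = -4*146 = -584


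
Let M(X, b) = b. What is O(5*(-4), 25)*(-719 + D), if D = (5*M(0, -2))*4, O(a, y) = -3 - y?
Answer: 21252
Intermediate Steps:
D = -40 (D = (5*(-2))*4 = -10*4 = -40)
O(5*(-4), 25)*(-719 + D) = (-3 - 1*25)*(-719 - 40) = (-3 - 25)*(-759) = -28*(-759) = 21252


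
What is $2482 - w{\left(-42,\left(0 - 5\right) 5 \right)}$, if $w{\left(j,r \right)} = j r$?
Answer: $1432$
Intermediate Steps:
$2482 - w{\left(-42,\left(0 - 5\right) 5 \right)} = 2482 - - 42 \left(0 - 5\right) 5 = 2482 - - 42 \left(\left(-5\right) 5\right) = 2482 - \left(-42\right) \left(-25\right) = 2482 - 1050 = 1432$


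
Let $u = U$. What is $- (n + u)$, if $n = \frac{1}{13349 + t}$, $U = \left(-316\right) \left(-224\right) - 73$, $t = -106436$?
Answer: $- \frac{6582274856}{93087} \approx -70711.0$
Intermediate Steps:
$U = 70711$ ($U = 70784 - 73 = 70711$)
$n = - \frac{1}{93087}$ ($n = \frac{1}{13349 - 106436} = \frac{1}{-93087} = - \frac{1}{93087} \approx -1.0743 \cdot 10^{-5}$)
$u = 70711$
$- (n + u) = - (- \frac{1}{93087} + 70711) = \left(-1\right) \frac{6582274856}{93087} = - \frac{6582274856}{93087}$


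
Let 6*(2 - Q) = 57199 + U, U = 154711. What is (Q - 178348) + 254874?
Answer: 123629/3 ≈ 41210.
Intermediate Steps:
Q = -105949/3 (Q = 2 - (57199 + 154711)/6 = 2 - 1/6*211910 = 2 - 105955/3 = -105949/3 ≈ -35316.)
(Q - 178348) + 254874 = (-105949/3 - 178348) + 254874 = -640993/3 + 254874 = 123629/3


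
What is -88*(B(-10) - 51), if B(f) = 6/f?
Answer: 22704/5 ≈ 4540.8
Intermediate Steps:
-88*(B(-10) - 51) = -88*(6/(-10) - 51) = -88*(6*(-⅒) - 51) = -88*(-⅗ - 51) = -88*(-258/5) = 22704/5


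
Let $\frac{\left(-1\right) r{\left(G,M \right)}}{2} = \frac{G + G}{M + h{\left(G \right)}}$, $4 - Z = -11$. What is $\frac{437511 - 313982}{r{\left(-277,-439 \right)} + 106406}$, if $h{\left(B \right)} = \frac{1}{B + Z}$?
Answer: $\frac{14208182051}{12238421418} \approx 1.1609$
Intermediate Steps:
$Z = 15$ ($Z = 4 - -11 = 4 + 11 = 15$)
$h{\left(B \right)} = \frac{1}{15 + B}$ ($h{\left(B \right)} = \frac{1}{B + 15} = \frac{1}{15 + B}$)
$r{\left(G,M \right)} = - \frac{4 G}{M + \frac{1}{15 + G}}$ ($r{\left(G,M \right)} = - 2 \frac{G + G}{M + \frac{1}{15 + G}} = - 2 \frac{2 G}{M + \frac{1}{15 + G}} = - \frac{4 G}{M + \frac{1}{15 + G}}$)
$\frac{437511 - 313982}{r{\left(-277,-439 \right)} + 106406} = \frac{437511 - 313982}{\left(-4\right) \left(-277\right) \frac{1}{1 - 439 \left(15 - 277\right)} \left(15 - 277\right) + 106406} = \frac{123529}{\left(-4\right) \left(-277\right) \frac{1}{1 - -115018} \left(-262\right) + 106406} = \frac{123529}{\left(-4\right) \left(-277\right) \frac{1}{1 + 115018} \left(-262\right) + 106406} = \frac{123529}{\left(-4\right) \left(-277\right) \frac{1}{115019} \left(-262\right) + 106406} = \frac{123529}{- \frac{290296}{115019} + 106406} = \frac{123529}{\frac{12238421418}{115019}} = 123529 \cdot \frac{115019}{12238421418} = \frac{14208182051}{12238421418}$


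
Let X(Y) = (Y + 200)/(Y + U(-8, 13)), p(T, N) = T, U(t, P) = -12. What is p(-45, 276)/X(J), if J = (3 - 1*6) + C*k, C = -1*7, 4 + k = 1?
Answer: -135/109 ≈ -1.2385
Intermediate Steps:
k = -3 (k = -4 + 1 = -3)
C = -7
J = 18 (J = (3 - 1*6) - 7*(-3) = (3 - 6) + 21 = -3 + 21 = 18)
X(Y) = (200 + Y)/(-12 + Y) (X(Y) = (Y + 200)/(Y - 12) = (200 + Y)/(-12 + Y))
p(-45, 276)/X(J) = -45*(-12 + 18)/(200 + 18) = -45/(218/6) = -45/((1/6)*218) = -45/109/3 = -45*3/109 = -135/109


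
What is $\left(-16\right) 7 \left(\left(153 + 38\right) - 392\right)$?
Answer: $22512$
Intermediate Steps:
$\left(-16\right) 7 \left(\left(153 + 38\right) - 392\right) = - 112 \left(191 - 392\right) = \left(-112\right) \left(-201\right) = 22512$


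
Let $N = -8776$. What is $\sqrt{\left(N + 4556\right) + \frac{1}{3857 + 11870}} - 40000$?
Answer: $-40000 + \frac{i \sqrt{1043768576653}}{15727} \approx -40000.0 + 64.962 i$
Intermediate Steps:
$\sqrt{\left(N + 4556\right) + \frac{1}{3857 + 11870}} - 40000 = \sqrt{\left(-8776 + 4556\right) + \frac{1}{3857 + 11870}} - 40000 = \sqrt{-4220 + \frac{1}{15727}} - 40000 = \sqrt{- \frac{66367939}{15727}} - 40000 = \frac{i \sqrt{1043768576653}}{15727} - 40000 = -40000 + \frac{i \sqrt{1043768576653}}{15727}$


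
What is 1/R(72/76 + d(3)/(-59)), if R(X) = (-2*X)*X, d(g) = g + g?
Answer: -1256641/1797408 ≈ -0.69914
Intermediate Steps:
d(g) = 2*g
R(X) = -2*X²
1/R(72/76 + d(3)/(-59)) = 1/(-2*(72/76 + (2*3)/(-59))²) = 1/(-2*(72*(1/76) + 6*(-1/59))²) = 1/(-2*(18/19 - 6/59)²) = 1/(-2*(948/1121)²) = 1/(-2*898704/1256641) = 1/(-1797408/1256641) = -1256641/1797408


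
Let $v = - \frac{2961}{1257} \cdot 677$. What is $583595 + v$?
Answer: $\frac{243858106}{419} \approx 5.82 \cdot 10^{5}$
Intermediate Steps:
$v = - \frac{668199}{419}$ ($v = \left(-2961\right) \frac{1}{1257} \cdot 677 = \left(- \frac{987}{419}\right) 677 = - \frac{668199}{419} \approx -1594.7$)
$583595 + v = 583595 - \frac{668199}{419} = \frac{243858106}{419}$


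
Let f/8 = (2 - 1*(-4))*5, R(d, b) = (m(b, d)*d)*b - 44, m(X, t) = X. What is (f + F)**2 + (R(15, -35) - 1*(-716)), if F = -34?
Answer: 61483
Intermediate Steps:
R(d, b) = -44 + d*b**2 (R(d, b) = (b*d)*b - 44 = d*b**2 - 44 = -44 + d*b**2)
f = 240 (f = 8*((2 - 1*(-4))*5) = 8*((2 + 4)*5) = 8*(6*5) = 8*30 = 240)
(f + F)**2 + (R(15, -35) - 1*(-716)) = (240 - 34)**2 + ((-44 + 15*(-35)**2) - 1*(-716)) = 206**2 + ((-44 + 15*1225) + 716) = 42436 + ((-44 + 18375) + 716) = 42436 + (18331 + 716) = 42436 + 19047 = 61483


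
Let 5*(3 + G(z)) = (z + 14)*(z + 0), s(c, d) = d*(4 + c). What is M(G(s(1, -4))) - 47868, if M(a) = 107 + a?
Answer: -47740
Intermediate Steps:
G(z) = -3 + z*(14 + z)/5 (G(z) = -3 + ((z + 14)*(z + 0))/5 = -3 + ((14 + z)*z)/5 = -3 + (z*(14 + z))/5 = -3 + z*(14 + z)/5)
M(G(s(1, -4))) - 47868 = (107 + (-3 + (-4*(4 + 1))²/5 + 14*(-4*(4 + 1))/5)) - 47868 = (107 + (-3 + (-4*5)²/5 + 14*(-4*5)/5)) - 47868 = (107 + (-3 + (⅕)*(-20)² + (14/5)*(-20))) - 47868 = (107 + (-3 + (⅕)*400 - 56)) - 47868 = (107 + (-3 + 80 - 56)) - 47868 = (107 + 21) - 47868 = 128 - 47868 = -47740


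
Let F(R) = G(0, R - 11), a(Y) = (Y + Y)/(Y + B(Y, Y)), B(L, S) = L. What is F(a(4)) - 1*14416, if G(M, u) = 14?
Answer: -14402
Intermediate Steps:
a(Y) = 1 (a(Y) = (Y + Y)/(Y + Y) = (2*Y)/((2*Y)) = (2*Y)*(1/(2*Y)) = 1)
F(R) = 14
F(a(4)) - 1*14416 = 14 - 1*14416 = 14 - 14416 = -14402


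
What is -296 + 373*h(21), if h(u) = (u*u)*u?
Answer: 3454057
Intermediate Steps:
h(u) = u³ (h(u) = u²*u = u³)
-296 + 373*h(21) = -296 + 373*21³ = -296 + 373*9261 = -296 + 3454353 = 3454057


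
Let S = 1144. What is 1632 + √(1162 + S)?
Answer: 1632 + √2306 ≈ 1680.0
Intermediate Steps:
1632 + √(1162 + S) = 1632 + √(1162 + 1144) = 1632 + √2306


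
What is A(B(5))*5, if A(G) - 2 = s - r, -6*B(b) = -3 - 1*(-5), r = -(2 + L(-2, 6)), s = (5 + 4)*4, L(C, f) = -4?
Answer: 180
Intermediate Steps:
s = 36 (s = 9*4 = 36)
r = 2 (r = -(2 - 4) = -1*(-2) = 2)
B(b) = -1/3 (B(b) = -(-3 - 1*(-5))/6 = -(-3 + 5)/6 = -1/6*2 = -1/3)
A(G) = 36 (A(G) = 2 + (36 - 1*2) = 2 + (36 - 2) = 2 + 34 = 36)
A(B(5))*5 = 36*5 = 180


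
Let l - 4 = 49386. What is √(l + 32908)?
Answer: √82298 ≈ 286.88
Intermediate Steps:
l = 49390 (l = 4 + 49386 = 49390)
√(l + 32908) = √(49390 + 32908) = √82298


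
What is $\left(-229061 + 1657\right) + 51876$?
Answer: $-175528$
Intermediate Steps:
$\left(-229061 + 1657\right) + 51876 = -227404 + 51876 = -175528$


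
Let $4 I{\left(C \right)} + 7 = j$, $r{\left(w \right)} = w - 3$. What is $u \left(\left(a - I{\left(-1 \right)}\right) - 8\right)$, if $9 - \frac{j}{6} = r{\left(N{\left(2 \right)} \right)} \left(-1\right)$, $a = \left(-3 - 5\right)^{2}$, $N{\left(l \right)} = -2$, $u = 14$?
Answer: $\frac{1449}{2} \approx 724.5$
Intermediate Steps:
$r{\left(w \right)} = -3 + w$ ($r{\left(w \right)} = w - 3 = -3 + w$)
$a = 64$ ($a = \left(-8\right)^{2} = 64$)
$j = 24$ ($j = 54 - 6 \left(-3 - 2\right) \left(-1\right) = 54 - 6 \left(\left(-5\right) \left(-1\right)\right) = 54 - 30 = 24$)
$I{\left(C \right)} = \frac{17}{4}$ ($I{\left(C \right)} = - \frac{7}{4} + \frac{1}{4} \cdot 24 = - \frac{7}{4} + 6 = \frac{17}{4}$)
$u \left(\left(a - I{\left(-1 \right)}\right) - 8\right) = 14 \left(\left(64 - \frac{17}{4}\right) - 8\right) = 14 \left(\frac{239}{4} - 8\right) = 14 \cdot \frac{207}{4} = \frac{1449}{2}$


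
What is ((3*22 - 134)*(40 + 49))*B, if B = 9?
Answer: -54468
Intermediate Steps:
((3*22 - 134)*(40 + 49))*B = ((3*22 - 134)*(40 + 49))*9 = ((66 - 134)*89)*9 = -68*89*9 = -6052*9 = -54468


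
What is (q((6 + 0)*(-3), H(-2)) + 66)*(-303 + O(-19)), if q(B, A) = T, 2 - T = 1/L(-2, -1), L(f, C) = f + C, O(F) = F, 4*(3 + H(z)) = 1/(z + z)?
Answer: -66010/3 ≈ -22003.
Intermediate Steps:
H(z) = -3 + 1/(8*z) (H(z) = -3 + 1/(4*(z + z)) = -3 + 1/(4*((2*z))) = -3 + (1/(2*z))/4 = -3 + 1/(8*z))
L(f, C) = C + f
T = 7/3 (T = 2 - 1/(-1 - 2) = 2 - 1/(-3) = 2 - 1*(-⅓) = 2 + ⅓ = 7/3 ≈ 2.3333)
q(B, A) = 7/3
(q((6 + 0)*(-3), H(-2)) + 66)*(-303 + O(-19)) = (7/3 + 66)*(-303 - 19) = (205/3)*(-322) = -66010/3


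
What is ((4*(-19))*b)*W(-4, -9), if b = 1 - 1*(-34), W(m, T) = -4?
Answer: 10640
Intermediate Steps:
b = 35 (b = 1 + 34 = 35)
((4*(-19))*b)*W(-4, -9) = ((4*(-19))*35)*(-4) = -76*35*(-4) = -2660*(-4) = 10640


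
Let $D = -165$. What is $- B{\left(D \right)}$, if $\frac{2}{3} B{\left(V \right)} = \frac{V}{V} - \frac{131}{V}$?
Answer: $- \frac{148}{55} \approx -2.6909$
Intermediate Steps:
$B{\left(V \right)} = \frac{3}{2} - \frac{393}{2 V}$ ($B{\left(V \right)} = \frac{3 \left(\frac{V}{V} - \frac{131}{V}\right)}{2} = \frac{3 \left(1 - \frac{131}{V}\right)}{2} = \frac{3}{2} - \frac{393}{2 V}$)
$- B{\left(D \right)} = - \frac{3 \left(-131 - 165\right)}{2 \left(-165\right)} = - \frac{3 \left(-1\right) \left(-296\right)}{2 \cdot 165} = \left(-1\right) \frac{148}{55} = - \frac{148}{55}$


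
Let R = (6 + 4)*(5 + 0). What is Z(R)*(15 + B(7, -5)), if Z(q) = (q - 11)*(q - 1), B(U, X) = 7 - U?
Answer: 28665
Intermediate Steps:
R = 50 (R = 10*5 = 50)
Z(q) = (-1 + q)*(-11 + q) (Z(q) = (-11 + q)*(-1 + q) = (-1 + q)*(-11 + q))
Z(R)*(15 + B(7, -5)) = (11 + 50² - 12*50)*(15 + (7 - 1*7)) = (11 + 2500 - 600)*(15 + (7 - 7)) = 1911*(15 + 0) = 1911*15 = 28665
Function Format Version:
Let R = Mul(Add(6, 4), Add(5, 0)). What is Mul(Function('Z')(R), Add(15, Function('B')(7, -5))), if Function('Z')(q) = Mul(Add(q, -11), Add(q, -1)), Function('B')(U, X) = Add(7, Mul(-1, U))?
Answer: 28665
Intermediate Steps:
R = 50 (R = Mul(10, 5) = 50)
Function('Z')(q) = Mul(Add(-1, q), Add(-11, q)) (Function('Z')(q) = Mul(Add(-11, q), Add(-1, q)) = Mul(Add(-1, q), Add(-11, q)))
Mul(Function('Z')(R), Add(15, Function('B')(7, -5))) = Mul(Add(11, Pow(50, 2), Mul(-12, 50)), Add(15, Add(7, Mul(-1, 7)))) = Mul(Add(11, 2500, -600), Add(15, Add(7, -7))) = Mul(1911, Add(15, 0)) = Mul(1911, 15) = 28665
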